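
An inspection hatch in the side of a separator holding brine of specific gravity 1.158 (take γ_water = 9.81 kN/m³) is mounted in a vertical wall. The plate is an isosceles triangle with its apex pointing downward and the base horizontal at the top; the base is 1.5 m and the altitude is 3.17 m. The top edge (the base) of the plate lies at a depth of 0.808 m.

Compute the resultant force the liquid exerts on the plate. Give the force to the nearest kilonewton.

γ = 1.158 × 9.81 = 11.35998 kN/m³.
With the apex down, the centroid sits h/3 = 3.17/3 = 1.05667 m below the base (the top edge), so the centroid depth is h_c = 0.808 + 1.05667 = 1.86467 m.
A = ½ × 1.5 × 3.17 = 2.3775 m².
Resultant F = γ·h_c·A = 11.35998 × 1.86467 × 2.3775 = 50.3617 kN.

F ≈ 50 kN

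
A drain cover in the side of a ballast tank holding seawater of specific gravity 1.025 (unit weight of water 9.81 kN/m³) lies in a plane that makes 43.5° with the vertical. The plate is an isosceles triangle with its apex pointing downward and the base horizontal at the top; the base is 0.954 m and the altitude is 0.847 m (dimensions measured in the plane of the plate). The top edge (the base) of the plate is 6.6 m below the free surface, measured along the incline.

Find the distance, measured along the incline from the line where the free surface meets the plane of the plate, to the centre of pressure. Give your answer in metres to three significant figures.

y_p = 6.89 m

γ = 1.025 × 9.81 = 10.05525 kN/m³.
The plate makes 43.5° with the vertical, i.e. θ = 90° − 43.5° = 46.5° to the horizontal. Measuring y along the incline from the free-surface line, vertical depth h = y·sinθ with sinθ = 0.725374.
With the apex down, the centroid sits h/3 = 0.847/3 = 0.282333 m below the base (the top edge), so y_c = 6.6 + 0.282333 = 6.88233 m and h_c = 6.88233 × 0.725374 = 4.99226 m.
A = ½ × 0.954 × 0.847 = 0.404019 m².
Resultant F = γ·h_c·A = 10.05525 × 4.99226 × 0.404019 = 20.2811 kN.
I_c = b·h³/36 = 0.954 × 0.847³/36 = 0.0161026 m⁴.
Centre of pressure: y_p = y_c + I_c/(y_c·A) = 6.88233 + 0.0161026/(6.88233 × 0.404019) = 6.88233 + 0.00579107 = 6.88812 m along the plane.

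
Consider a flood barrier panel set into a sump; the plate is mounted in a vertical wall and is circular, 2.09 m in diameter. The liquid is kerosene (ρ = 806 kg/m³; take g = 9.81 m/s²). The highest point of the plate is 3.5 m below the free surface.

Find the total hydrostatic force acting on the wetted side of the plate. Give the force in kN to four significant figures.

γ = ρg = 806 × 9.81 / 1000 = 7.90686 kN/m³.
The centroid is at the centre, 1.045 m below the top of the plate, so the centroid depth is h_c = 3.5 + 1.045 = 4.545 m.
A = π(1.045)² = 3.4307 m².
Resultant F = γ·h_c·A = 7.90686 × 4.545 × 3.4307 = 123.288 kN.

F ≈ 123.3 kN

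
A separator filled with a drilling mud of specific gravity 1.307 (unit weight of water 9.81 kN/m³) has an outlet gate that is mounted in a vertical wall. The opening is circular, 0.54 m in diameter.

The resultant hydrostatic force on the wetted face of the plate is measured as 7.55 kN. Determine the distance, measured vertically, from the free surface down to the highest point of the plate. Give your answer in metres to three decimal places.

d_top ≈ 2.301 m

γ = 1.307 × 9.81 = 12.82167 kN/m³.
A = π(0.27)² = 0.229022 m².
From F = γ·h_c·A, the centroid depth is h_c = 7.55/(12.82167 × 0.229022) = 2.57114 m.
The centroid is at the centre, 0.27 m below the top of the plate, so the highest point sits at h_top = 2.57114 − 0.27 = 2.30114 m below the surface.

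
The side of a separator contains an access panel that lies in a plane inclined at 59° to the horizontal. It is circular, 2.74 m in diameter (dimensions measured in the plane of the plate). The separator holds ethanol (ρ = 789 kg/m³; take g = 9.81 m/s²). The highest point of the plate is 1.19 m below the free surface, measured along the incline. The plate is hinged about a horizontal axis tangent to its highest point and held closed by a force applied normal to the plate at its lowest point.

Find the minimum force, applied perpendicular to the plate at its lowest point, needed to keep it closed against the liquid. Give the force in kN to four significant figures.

P ≈ 56.77 kN

γ = ρg = 789 × 9.81 / 1000 = 7.74009 kN/m³.
Let θ = 59° be the plate's angle to the horizontal; measure y along the incline from where the plane meets the free surface. Vertical depth h = y·sinθ with sinθ = 0.857167.
The centroid is at the centre, 1.37 m below the top of the plate, so y_c = 1.19 + 1.37 = 2.56 m and h_c = 2.56 × 0.857167 = 2.19435 m.
A = π(1.37)² = 5.89646 m².
Resultant F = γ·h_c·A = 7.74009 × 2.19435 × 5.89646 = 100.148 kN.
I_c = πr⁴/4 = π × 1.37⁴/4 = 2.76676 m⁴.
Centre of pressure: y_p = y_c + I_c/(y_c·A) = 2.56 + 2.76676/(2.56 × 5.89646) = 2.56 + 0.183291 = 2.74329 m along the plane.
The resultant acts 1.37 + 0.183291 = 1.55329 m (along the plate) below the hinge at the top edge, so the moment about the hinge is M = F × 1.55329 = 100.148 × 1.55329 = 155.559 kN·m.
A normal force at the bottom, 2.74 m from the hinge, must supply this moment: P = 155.559/2.74 = 56.7734 kN.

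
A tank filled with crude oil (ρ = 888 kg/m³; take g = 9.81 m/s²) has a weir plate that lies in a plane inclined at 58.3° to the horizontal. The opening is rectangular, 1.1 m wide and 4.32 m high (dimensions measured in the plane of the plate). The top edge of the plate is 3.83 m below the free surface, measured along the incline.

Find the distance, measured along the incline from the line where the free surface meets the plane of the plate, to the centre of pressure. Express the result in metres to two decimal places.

γ = ρg = 888 × 9.81 / 1000 = 8.71128 kN/m³.
Let θ = 58.3° be the plate's angle to the horizontal; measure y along the incline from where the plane meets the free surface. Vertical depth h = y·sinθ with sinθ = 0.850811.
The centroid lies 4.32/2 = 2.16 m below the top edge, so y_c = 3.83 + 2.16 = 5.99 m and h_c = 5.99 × 0.850811 = 5.09636 m.
A = 1.1 × 4.32 = 4.752 m².
Resultant F = γ·h_c·A = 8.71128 × 5.09636 × 4.752 = 210.969 kN.
I_c = b·h³/12 = 1.1 × 4.32³/12 = 7.39031 m⁴.
Centre of pressure: y_p = y_c + I_c/(y_c·A) = 5.99 + 7.39031/(5.99 × 4.752) = 5.99 + 0.259633 = 6.24963 m along the plane.

y_p = 6.25 m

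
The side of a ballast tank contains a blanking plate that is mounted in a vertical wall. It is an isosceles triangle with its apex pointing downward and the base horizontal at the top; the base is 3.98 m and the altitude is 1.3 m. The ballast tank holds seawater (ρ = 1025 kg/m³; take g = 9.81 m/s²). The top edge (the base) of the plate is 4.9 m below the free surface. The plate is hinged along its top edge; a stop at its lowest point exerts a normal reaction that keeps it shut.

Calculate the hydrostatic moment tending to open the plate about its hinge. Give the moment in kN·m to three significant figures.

γ = ρg = 1025 × 9.81 / 1000 = 10.05525 kN/m³.
With the apex down, the centroid sits h/3 = 1.3/3 = 0.433333 m below the base (the top edge), so the centroid depth is h_c = 4.9 + 0.433333 = 5.33333 m.
A = ½ × 3.98 × 1.3 = 2.587 m².
Resultant F = γ·h_c·A = 10.05525 × 5.33333 × 2.587 = 138.736 kN.
I_c = b·h³/36 = 3.98 × 1.3³/36 = 0.242891 m⁴.
Centre of pressure: y_p = y_c + I_c/(y_c·A) = 5.33333 + 0.242891/(5.33333 × 2.587) = 5.33333 + 0.0176042 = 5.35093 m along the plane.
The resultant acts 0.433333 + 0.0176042 = 0.450937 m (along the plate) below the hinge at the top edge, so the moment about the hinge is M = F × 0.450937 = 138.736 × 0.450937 = 62.5612 kN·m.

M ≈ 62.6 kN·m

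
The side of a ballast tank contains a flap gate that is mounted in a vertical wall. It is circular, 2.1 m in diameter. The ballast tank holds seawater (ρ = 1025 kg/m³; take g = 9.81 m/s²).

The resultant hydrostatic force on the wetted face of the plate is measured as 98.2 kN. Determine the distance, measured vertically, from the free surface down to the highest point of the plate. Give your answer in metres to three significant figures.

γ = ρg = 1025 × 9.81 / 1000 = 10.05525 kN/m³.
A = π(1.05)² = 3.46361 m².
From F = γ·h_c·A, the centroid depth is h_c = 98.2/(10.05525 × 3.46361) = 2.81961 m.
The centroid is at the centre, 1.05 m below the top of the plate, so the highest point sits at h_top = 2.81961 − 1.05 = 1.76961 m below the surface.

d_top ≈ 1.77 m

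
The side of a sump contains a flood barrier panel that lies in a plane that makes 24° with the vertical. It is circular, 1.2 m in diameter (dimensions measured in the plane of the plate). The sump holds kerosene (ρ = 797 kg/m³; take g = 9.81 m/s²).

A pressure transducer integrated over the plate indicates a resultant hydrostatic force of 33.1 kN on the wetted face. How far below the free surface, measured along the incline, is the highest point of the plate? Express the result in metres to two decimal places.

γ = ρg = 797 × 9.81 / 1000 = 7.81857 kN/m³.
A = π(0.6)² = 1.13097 m².
From F = γ·h_c·A, the centroid depth is h_c = 33.1/(7.81857 × 1.13097) = 3.74326 m.
The plate makes 24° with the vertical, i.e. θ = 90° − 24° = 66° to the horizontal. Measuring y along the incline from the free-surface line, vertical depth h = y·sinθ with sinθ = 0.913545.
Along the incline, y_c = h_c/sinθ = 3.74326/0.913545 = 4.09751 m.
The centroid is at the centre, 0.6 m below the top of the plate, so the highest point sits at y_top = 4.09751 − 0.6 = 3.49751 m along the incline.

y_top ≈ 3.50 m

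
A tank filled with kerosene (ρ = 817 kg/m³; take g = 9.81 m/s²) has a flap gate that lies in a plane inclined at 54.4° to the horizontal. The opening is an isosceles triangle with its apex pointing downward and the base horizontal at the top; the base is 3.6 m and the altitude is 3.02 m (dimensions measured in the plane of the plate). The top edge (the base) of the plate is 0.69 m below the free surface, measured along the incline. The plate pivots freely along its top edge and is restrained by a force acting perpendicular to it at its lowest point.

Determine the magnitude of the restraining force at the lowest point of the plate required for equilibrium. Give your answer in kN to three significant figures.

γ = ρg = 817 × 9.81 / 1000 = 8.01477 kN/m³.
Let θ = 54.4° be the plate's angle to the horizontal; measure y along the incline from where the plane meets the free surface. Vertical depth h = y·sinθ with sinθ = 0.813101.
With the apex down, the centroid sits h/3 = 3.02/3 = 1.00667 m below the base (the top edge), so y_c = 0.69 + 1.00667 = 1.69667 m and h_c = 1.69667 × 0.813101 = 1.37956 m.
A = ½ × 3.6 × 3.02 = 5.436 m².
Resultant F = γ·h_c·A = 8.01477 × 1.37956 × 5.436 = 60.1051 kN.
I_c = b·h³/36 = 3.6 × 3.02³/36 = 2.75436 m⁴.
Centre of pressure: y_p = y_c + I_c/(y_c·A) = 1.69667 + 2.75436/(1.69667 × 5.436) = 1.69667 + 0.298637 = 1.99531 m along the plane.
The resultant acts 1.00667 + 0.298637 = 1.30531 m (along the plate) below the hinge at the top edge, so the moment about the hinge is M = F × 1.30531 = 60.1051 × 1.30531 = 78.4558 kN·m.
A normal force at the bottom, 3.02 m from the hinge, must supply this moment: P = 78.4558/3.02 = 25.9787 kN.

P ≈ 26.0 kN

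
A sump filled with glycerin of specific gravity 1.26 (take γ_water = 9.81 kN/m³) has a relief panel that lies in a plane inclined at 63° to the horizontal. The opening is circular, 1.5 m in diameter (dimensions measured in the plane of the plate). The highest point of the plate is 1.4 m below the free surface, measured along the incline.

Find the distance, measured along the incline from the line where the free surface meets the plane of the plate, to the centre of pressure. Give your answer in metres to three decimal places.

y_p = 2.215 m

γ = 1.26 × 9.81 = 12.3606 kN/m³.
Let θ = 63° be the plate's angle to the horizontal; measure y along the incline from where the plane meets the free surface. Vertical depth h = y·sinθ with sinθ = 0.891007.
The centroid is at the centre, 0.75 m below the top of the plate, so y_c = 1.4 + 0.75 = 2.15 m and h_c = 2.15 × 0.891007 = 1.91567 m.
A = π(0.75)² = 1.76715 m².
Resultant F = γ·h_c·A = 12.3606 × 1.91567 × 1.76715 = 41.844 kN.
I_c = πr⁴/4 = π × 0.75⁴/4 = 0.248505 m⁴.
Centre of pressure: y_p = y_c + I_c/(y_c·A) = 2.15 + 0.248505/(2.15 × 1.76715) = 2.15 + 0.0654069 = 2.21541 m along the plane.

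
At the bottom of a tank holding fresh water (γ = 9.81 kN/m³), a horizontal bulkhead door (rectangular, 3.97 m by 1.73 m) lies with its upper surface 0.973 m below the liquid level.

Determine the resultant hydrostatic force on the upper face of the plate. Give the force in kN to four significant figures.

γ = 9.81 kN/m³.
The plate is horizontal, so pressure is uniform at p = γ·h = 9.81 × 0.973 = 9.54513 kN/m².
A = 3.97 × 1.73 = 6.8681 m².
F = p·A = 9.54513 × 6.8681 = 65.5569 kN.

F ≈ 65.56 kN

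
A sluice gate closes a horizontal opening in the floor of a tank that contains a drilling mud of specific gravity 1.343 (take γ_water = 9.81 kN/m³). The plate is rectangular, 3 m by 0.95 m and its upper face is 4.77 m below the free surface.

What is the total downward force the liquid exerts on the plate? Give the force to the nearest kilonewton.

γ = 1.343 × 9.81 = 13.17483 kN/m³.
The plate is horizontal, so pressure is uniform at p = γ·h = 13.17483 × 4.77 = 62.8439 kN/m².
A = 3 × 0.95 = 2.85 m².
F = p·A = 62.8439 × 2.85 = 179.105 kN.

F ≈ 179 kN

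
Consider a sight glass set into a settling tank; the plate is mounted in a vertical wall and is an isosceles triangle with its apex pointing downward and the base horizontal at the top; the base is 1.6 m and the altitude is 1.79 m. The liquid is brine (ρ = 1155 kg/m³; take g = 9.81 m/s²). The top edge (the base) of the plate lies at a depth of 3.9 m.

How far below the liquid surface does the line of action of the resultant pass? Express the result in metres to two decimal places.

h_p = 4.54 m

γ = ρg = 1155 × 9.81 / 1000 = 11.33055 kN/m³.
With the apex down, the centroid sits h/3 = 1.79/3 = 0.596667 m below the base (the top edge), so the centroid depth is h_c = 3.9 + 0.596667 = 4.49667 m.
A = ½ × 1.6 × 1.79 = 1.432 m².
Resultant F = γ·h_c·A = 11.33055 × 4.49667 × 1.432 = 72.96 kN.
I_c = b·h³/36 = 1.6 × 1.79³/36 = 0.254904 m⁴.
Centre of pressure: y_p = y_c + I_c/(y_c·A) = 4.49667 + 0.254904/(4.49667 × 1.432) = 4.49667 + 0.0395861 = 4.53626 m along the plane.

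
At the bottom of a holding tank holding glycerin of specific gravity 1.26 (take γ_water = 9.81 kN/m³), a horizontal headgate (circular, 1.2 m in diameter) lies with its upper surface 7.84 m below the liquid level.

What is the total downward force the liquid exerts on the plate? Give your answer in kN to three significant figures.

F ≈ 110 kN

γ = 1.26 × 9.81 = 12.3606 kN/m³.
The plate is horizontal, so pressure is uniform at p = γ·h = 12.3606 × 7.84 = 96.9071 kN/m².
A = π(0.6)² = 1.13097 m².
F = p·A = 96.9071 × 1.13097 = 109.599 kN.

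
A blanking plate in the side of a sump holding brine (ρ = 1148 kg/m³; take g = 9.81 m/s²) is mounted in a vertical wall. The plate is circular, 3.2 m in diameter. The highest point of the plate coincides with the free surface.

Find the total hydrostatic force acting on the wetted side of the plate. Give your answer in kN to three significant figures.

F ≈ 145 kN

γ = ρg = 1148 × 9.81 / 1000 = 11.26188 kN/m³.
The centroid is at the centre, 1.6 m below the top of the plate, so the centroid depth is h_c = 1.6 m.
A = π(1.6)² = 8.04248 m².
Resultant F = γ·h_c·A = 11.26188 × 1.6 × 8.04248 = 144.918 kN.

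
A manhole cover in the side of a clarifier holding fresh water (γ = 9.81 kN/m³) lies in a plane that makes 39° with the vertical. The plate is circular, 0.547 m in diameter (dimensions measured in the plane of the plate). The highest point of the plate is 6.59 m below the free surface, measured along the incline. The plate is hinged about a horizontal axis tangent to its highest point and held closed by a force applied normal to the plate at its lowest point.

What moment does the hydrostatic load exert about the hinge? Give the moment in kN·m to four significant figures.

γ = 9.81 kN/m³.
The plate makes 39° with the vertical, i.e. θ = 90° − 39° = 51° to the horizontal. Measuring y along the incline from the free-surface line, vertical depth h = y·sinθ with sinθ = 0.777146.
The centroid is at the centre, 0.2735 m below the top of the plate, so y_c = 6.59 + 0.2735 = 6.8635 m and h_c = 6.8635 × 0.777146 = 5.33394 m.
A = π(0.2735)² = 0.234998 m².
Resultant F = γ·h_c·A = 9.81 × 5.33394 × 0.234998 = 12.2965 kN.
I_c = πr⁴/4 = π × 0.2735⁴/4 = 0.0043946 m⁴.
Centre of pressure: y_p = y_c + I_c/(y_c·A) = 6.8635 + 0.0043946/(6.8635 × 0.234998) = 6.8635 + 0.00272464 = 6.86622 m along the plane.
The resultant acts 0.2735 + 0.00272464 = 0.276225 m (along the plate) below the hinge at the top edge, so the moment about the hinge is M = F × 0.276225 = 12.2965 × 0.276225 = 3.3966 kN·m.

M ≈ 3.397 kN·m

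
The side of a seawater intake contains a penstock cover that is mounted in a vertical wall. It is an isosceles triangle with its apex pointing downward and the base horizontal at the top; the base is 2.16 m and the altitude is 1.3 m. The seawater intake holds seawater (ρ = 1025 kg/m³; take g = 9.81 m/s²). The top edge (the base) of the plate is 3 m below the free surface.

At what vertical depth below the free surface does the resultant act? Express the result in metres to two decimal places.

h_p = 3.46 m

γ = ρg = 1025 × 9.81 / 1000 = 10.05525 kN/m³.
With the apex down, the centroid sits h/3 = 1.3/3 = 0.433333 m below the base (the top edge), so the centroid depth is h_c = 3 + 0.433333 = 3.43333 m.
A = ½ × 2.16 × 1.3 = 1.404 m².
Resultant F = γ·h_c·A = 10.05525 × 3.43333 × 1.404 = 48.4703 kN.
I_c = b·h³/36 = 2.16 × 1.3³/36 = 0.13182 m⁴.
Centre of pressure: y_p = y_c + I_c/(y_c·A) = 3.43333 + 0.13182/(3.43333 × 1.404) = 3.43333 + 0.0273463 = 3.46068 m along the plane.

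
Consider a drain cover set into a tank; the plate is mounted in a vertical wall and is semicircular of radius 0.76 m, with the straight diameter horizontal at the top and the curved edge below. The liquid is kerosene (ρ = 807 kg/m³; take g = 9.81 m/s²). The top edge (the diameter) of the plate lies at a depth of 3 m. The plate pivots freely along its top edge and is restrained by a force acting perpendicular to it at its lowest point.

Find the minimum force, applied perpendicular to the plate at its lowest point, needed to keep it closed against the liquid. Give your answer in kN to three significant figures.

P ≈ 10.5 kN

γ = ρg = 807 × 9.81 / 1000 = 7.91667 kN/m³.
The centroid of a semicircle lies 4r/(3π) = 0.322554 m from the diameter, here below the top edge, so the centroid depth is h_c = 3 + 0.322554 = 3.32255 m.
A = πr²/2 = π × 0.76²/2 = 0.907292 m².
Resultant F = γ·h_c·A = 7.91667 × 3.32255 × 0.907292 = 23.865 kN.
I_c = (π/8 − 8/(9π))·r⁴ = 0.109757 × 0.76⁴ = 0.0366173 m⁴.
Centre of pressure: y_p = y_c + I_c/(y_c·A) = 3.32255 + 0.0366173/(3.32255 × 0.907292) = 3.32255 + 0.012147 = 3.3347 m along the plane.
The resultant acts 0.322554 + 0.012147 = 0.334701 m (along the plate) below the hinge at the top edge, so the moment about the hinge is M = F × 0.334701 = 23.865 × 0.334701 = 7.98764 kN·m.
A normal force at the bottom, 0.76 m from the hinge, must supply this moment: P = 7.98764/0.76 = 10.5101 kN.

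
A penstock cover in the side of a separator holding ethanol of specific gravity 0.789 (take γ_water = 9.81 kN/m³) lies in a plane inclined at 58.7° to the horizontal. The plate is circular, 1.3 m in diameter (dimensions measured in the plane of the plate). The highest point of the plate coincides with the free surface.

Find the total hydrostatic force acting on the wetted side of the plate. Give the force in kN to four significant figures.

γ = 0.789 × 9.81 = 7.74009 kN/m³.
Let θ = 58.7° be the plate's angle to the horizontal; measure y along the incline from where the plane meets the free surface. Vertical depth h = y·sinθ with sinθ = 0.854459.
The centroid is at the centre, 0.65 m below the top of the plate, so y_c = 0.65 m and h_c = 0.65 × 0.854459 = 0.555398 m.
A = π(0.65)² = 1.32732 m².
Resultant F = γ·h_c·A = 7.74009 × 0.555398 × 1.32732 = 5.70592 kN.

F ≈ 5.706 kN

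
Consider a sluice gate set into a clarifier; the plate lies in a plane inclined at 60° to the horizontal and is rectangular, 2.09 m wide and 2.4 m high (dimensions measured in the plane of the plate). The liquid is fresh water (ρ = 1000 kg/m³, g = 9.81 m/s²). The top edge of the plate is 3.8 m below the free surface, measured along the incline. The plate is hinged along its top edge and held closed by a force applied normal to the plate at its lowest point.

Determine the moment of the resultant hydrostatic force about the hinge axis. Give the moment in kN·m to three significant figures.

γ = ρg = 1000 × 9.81 = 9810 N/m³ = 9.81 kN/m³.
Let θ = 60° be the plate's angle to the horizontal; measure y along the incline from where the plane meets the free surface. Vertical depth h = y·sinθ with sinθ = 0.866025.
The centroid lies 2.4/2 = 1.2 m below the top edge, so y_c = 3.8 + 1.2 = 5 m and h_c = 5 × 0.866025 = 4.33013 m.
A = 2.09 × 2.4 = 5.016 m².
Resultant F = γ·h_c·A = 9.81 × 4.33013 × 5.016 = 213.073 kN.
I_c = b·h³/12 = 2.09 × 2.4³/12 = 2.40768 m⁴.
Centre of pressure: y_p = y_c + I_c/(y_c·A) = 5 + 2.40768/(5 × 5.016) = 5 + 0.096 = 5.096 m along the plane.
The resultant acts 1.2 + 0.096 = 1.296 m (along the plate) below the hinge at the top edge, so the moment about the hinge is M = F × 1.296 = 213.073 × 1.296 = 276.143 kN·m.

M ≈ 276 kN·m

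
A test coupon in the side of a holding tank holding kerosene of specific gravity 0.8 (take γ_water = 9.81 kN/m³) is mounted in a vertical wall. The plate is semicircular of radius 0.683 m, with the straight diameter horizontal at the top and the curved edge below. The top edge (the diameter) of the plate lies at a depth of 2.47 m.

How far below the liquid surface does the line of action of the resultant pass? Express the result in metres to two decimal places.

h_p = 2.77 m

γ = 0.8 × 9.81 = 7.848 kN/m³.
The centroid of a semicircle lies 4r/(3π) = 0.289874 m from the diameter, here below the top edge, so the centroid depth is h_c = 2.47 + 0.289874 = 2.75987 m.
A = πr²/2 = π × 0.683²/2 = 0.732759 m².
Resultant F = γ·h_c·A = 7.848 × 2.75987 × 0.732759 = 15.8712 kN.
I_c = (π/8 − 8/(9π))·r⁴ = 0.109757 × 0.683⁴ = 0.0238844 m⁴.
Centre of pressure: y_p = y_c + I_c/(y_c·A) = 2.75987 + 0.0238844/(2.75987 × 0.732759) = 2.75987 + 0.0118104 = 2.77168 m along the plane.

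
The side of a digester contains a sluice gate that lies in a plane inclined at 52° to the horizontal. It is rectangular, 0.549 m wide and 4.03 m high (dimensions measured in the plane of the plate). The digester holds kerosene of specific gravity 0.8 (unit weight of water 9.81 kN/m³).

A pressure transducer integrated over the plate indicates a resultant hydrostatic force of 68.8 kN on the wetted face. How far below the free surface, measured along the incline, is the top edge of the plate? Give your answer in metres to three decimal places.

γ = 0.8 × 9.81 = 7.848 kN/m³.
A = 0.549 × 4.03 = 2.21247 m².
From F = γ·h_c·A, the centroid depth is h_c = 68.8/(7.848 × 2.21247) = 3.96234 m.
Let θ = 52° be the plate's angle to the horizontal; measure y along the incline from where the plane meets the free surface. Vertical depth h = y·sinθ with sinθ = 0.788011.
Along the incline, y_c = h_c/sinθ = 3.96234/0.788011 = 5.02828 m.
The centroid lies 4.03/2 = 2.015 m below the top edge, so the top edge sits at y_top = 5.02828 − 2.015 = 3.01328 m along the incline.

y_top ≈ 3.013 m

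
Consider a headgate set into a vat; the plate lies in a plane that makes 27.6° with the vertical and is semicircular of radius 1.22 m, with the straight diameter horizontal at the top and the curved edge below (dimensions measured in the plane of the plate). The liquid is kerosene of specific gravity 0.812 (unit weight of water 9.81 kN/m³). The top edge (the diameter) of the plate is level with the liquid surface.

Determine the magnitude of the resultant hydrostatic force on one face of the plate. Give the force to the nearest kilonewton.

γ = 0.812 × 9.81 = 7.96572 kN/m³.
The plate makes 27.6° with the vertical, i.e. θ = 90° − 27.6° = 62.4° to the horizontal. Measuring y along the incline from the free-surface line, vertical depth h = y·sinθ with sinθ = 0.886204.
The centroid of a semicircle lies 4r/(3π) = 0.517784 m from the diameter, here below the top edge, so y_c = 0.517784 m and h_c = 0.517784 × 0.886204 = 0.458862 m.
A = πr²/2 = π × 1.22²/2 = 2.33797 m².
Resultant F = γ·h_c·A = 7.96572 × 0.458862 × 2.33797 = 8.54567 kN.

F ≈ 9 kN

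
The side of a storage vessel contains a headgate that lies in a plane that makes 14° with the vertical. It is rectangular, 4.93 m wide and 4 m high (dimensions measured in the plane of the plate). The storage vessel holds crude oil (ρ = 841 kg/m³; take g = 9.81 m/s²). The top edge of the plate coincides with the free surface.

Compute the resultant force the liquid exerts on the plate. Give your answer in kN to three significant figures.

F ≈ 316 kN

γ = ρg = 841 × 9.81 / 1000 = 8.25021 kN/m³.
The plate makes 14° with the vertical, i.e. θ = 90° − 14° = 76° to the horizontal. Measuring y along the incline from the free-surface line, vertical depth h = y·sinθ with sinθ = 0.970296.
The centroid lies 4/2 = 2 m below the top edge, so y_c = 2 m and h_c = 2 × 0.970296 = 1.94059 m.
A = 4.93 × 4 = 19.72 m².
Resultant F = γ·h_c·A = 8.25021 × 1.94059 × 19.72 = 315.723 kN.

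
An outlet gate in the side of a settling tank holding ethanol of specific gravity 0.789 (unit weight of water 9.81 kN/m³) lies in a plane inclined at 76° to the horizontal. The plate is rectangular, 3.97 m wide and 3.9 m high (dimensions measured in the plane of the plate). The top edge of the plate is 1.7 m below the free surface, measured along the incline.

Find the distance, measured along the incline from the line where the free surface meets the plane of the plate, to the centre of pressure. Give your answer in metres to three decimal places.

γ = 0.789 × 9.81 = 7.74009 kN/m³.
Let θ = 76° be the plate's angle to the horizontal; measure y along the incline from where the plane meets the free surface. Vertical depth h = y·sinθ with sinθ = 0.970296.
The centroid lies 3.9/2 = 1.95 m below the top edge, so y_c = 1.7 + 1.95 = 3.65 m and h_c = 3.65 × 0.970296 = 3.54158 m.
A = 3.97 × 3.9 = 15.483 m².
Resultant F = γ·h_c·A = 7.74009 × 3.54158 × 15.483 = 424.422 kN.
I_c = b·h³/12 = 3.97 × 3.9³/12 = 19.6247 m⁴.
Centre of pressure: y_p = y_c + I_c/(y_c·A) = 3.65 + 19.6247/(3.65 × 15.483) = 3.65 + 0.34726 = 3.99726 m along the plane.

y_p = 3.997 m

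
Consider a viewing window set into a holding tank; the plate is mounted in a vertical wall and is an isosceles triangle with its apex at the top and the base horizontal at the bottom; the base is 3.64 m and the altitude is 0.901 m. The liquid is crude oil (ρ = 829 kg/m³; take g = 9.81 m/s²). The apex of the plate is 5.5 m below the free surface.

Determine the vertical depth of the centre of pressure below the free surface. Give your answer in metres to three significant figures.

h_p = 6.11 m

γ = ρg = 829 × 9.81 / 1000 = 8.13249 kN/m³.
With the apex up, the centroid sits 2h/3 = 2 × 0.901/3 = 0.600667 m below the apex, so the centroid depth is h_c = 5.5 + 0.600667 = 6.10067 m.
A = ½ × 3.64 × 0.901 = 1.63982 m².
Resultant F = γ·h_c·A = 8.13249 × 6.10067 × 1.63982 = 81.3574 kN.
I_c = b·h³/36 = 3.64 × 0.901³/36 = 0.073956 m⁴.
Centre of pressure: y_p = y_c + I_c/(y_c·A) = 6.10067 + 0.073956/(6.10067 × 1.63982) = 6.10067 + 0.00739264 = 6.10806 m along the plane.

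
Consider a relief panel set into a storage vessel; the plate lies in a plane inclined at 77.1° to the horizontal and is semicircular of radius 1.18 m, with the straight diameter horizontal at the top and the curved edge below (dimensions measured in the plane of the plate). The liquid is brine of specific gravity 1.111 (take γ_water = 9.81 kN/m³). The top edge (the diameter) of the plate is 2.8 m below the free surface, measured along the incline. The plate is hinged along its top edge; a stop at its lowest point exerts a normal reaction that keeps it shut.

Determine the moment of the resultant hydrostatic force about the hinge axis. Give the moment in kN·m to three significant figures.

M ≈ 40.7 kN·m

γ = 1.111 × 9.81 = 10.89891 kN/m³.
Let θ = 77.1° be the plate's angle to the horizontal; measure y along the incline from where the plane meets the free surface. Vertical depth h = y·sinθ with sinθ = 0.974761.
The centroid of a semicircle lies 4r/(3π) = 0.500808 m from the diameter, here below the top edge, so y_c = 2.8 + 0.500808 = 3.30081 m and h_c = 3.30081 × 0.974761 = 3.2175 m.
A = πr²/2 = π × 1.18²/2 = 2.18718 m².
Resultant F = γ·h_c·A = 10.89891 × 3.2175 × 2.18718 = 76.6984 kN.
I_c = (π/8 − 8/(9π))·r⁴ = 0.109757 × 1.18⁴ = 0.212794 m⁴.
Centre of pressure: y_p = y_c + I_c/(y_c·A) = 3.30081 + 0.212794/(3.30081 × 2.18718) = 3.30081 + 0.029475 = 3.33028 m along the plane.
The resultant acts 0.500808 + 0.029475 = 0.530283 m (along the plate) below the hinge at the top edge, so the moment about the hinge is M = F × 0.530283 = 76.6984 × 0.530283 = 40.6719 kN·m.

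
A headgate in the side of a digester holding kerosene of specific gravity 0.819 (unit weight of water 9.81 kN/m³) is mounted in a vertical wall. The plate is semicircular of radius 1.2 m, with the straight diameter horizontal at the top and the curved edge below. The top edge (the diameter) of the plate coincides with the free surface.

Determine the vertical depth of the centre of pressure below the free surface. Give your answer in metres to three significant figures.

h_p = 0.707 m

γ = 0.819 × 9.81 = 8.03439 kN/m³.
The centroid of a semicircle lies 4r/(3π) = 0.509296 m from the diameter, here below the top edge, so the centroid depth is h_c = 0.509296 m.
A = πr²/2 = π × 1.2²/2 = 2.26195 m².
Resultant F = γ·h_c·A = 8.03439 × 0.509296 × 2.26195 = 9.25563 kN.
I_c = (π/8 − 8/(9π))·r⁴ = 0.109757 × 1.2⁴ = 0.227592 m⁴.
Centre of pressure: y_p = y_c + I_c/(y_c·A) = 0.509296 + 0.227592/(0.509296 × 2.26195) = 0.509296 + 0.197562 = 0.706858 m along the plane.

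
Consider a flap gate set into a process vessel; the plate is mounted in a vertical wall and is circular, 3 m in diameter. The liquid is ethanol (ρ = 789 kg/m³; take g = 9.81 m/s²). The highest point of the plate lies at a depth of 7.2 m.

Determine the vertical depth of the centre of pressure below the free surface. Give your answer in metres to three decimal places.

h_p = 8.765 m

γ = ρg = 789 × 9.81 / 1000 = 7.74009 kN/m³.
The centroid is at the centre, 1.5 m below the top of the plate, so the centroid depth is h_c = 7.2 + 1.5 = 8.7 m.
A = π(1.5)² = 7.06858 m².
Resultant F = γ·h_c·A = 7.74009 × 8.7 × 7.06858 = 475.99 kN.
I_c = πr⁴/4 = π × 1.5⁴/4 = 3.97608 m⁴.
Centre of pressure: y_p = y_c + I_c/(y_c·A) = 8.7 + 3.97608/(8.7 × 7.06858) = 8.7 + 0.0646552 = 8.76466 m along the plane.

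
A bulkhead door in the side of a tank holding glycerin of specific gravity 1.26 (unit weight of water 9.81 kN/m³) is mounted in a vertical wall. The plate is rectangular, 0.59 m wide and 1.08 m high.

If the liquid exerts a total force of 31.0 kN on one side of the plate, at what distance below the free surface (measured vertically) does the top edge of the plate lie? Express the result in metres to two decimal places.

γ = 1.26 × 9.81 = 12.3606 kN/m³.
A = 0.59 × 1.08 = 0.6372 m².
From F = γ·h_c·A, the centroid depth is h_c = 31.0/(12.3606 × 0.6372) = 3.93592 m.
The centroid lies 1.08/2 = 0.54 m below the top edge, so the top edge sits at h_top = 3.93592 − 0.54 = 3.39592 m below the surface.

d_top ≈ 3.40 m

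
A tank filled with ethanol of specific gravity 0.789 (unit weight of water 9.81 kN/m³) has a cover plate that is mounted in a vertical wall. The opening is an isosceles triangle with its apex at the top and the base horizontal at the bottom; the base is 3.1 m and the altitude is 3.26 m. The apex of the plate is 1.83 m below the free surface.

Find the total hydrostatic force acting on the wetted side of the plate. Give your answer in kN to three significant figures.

F ≈ 157 kN

γ = 0.789 × 9.81 = 7.74009 kN/m³.
With the apex up, the centroid sits 2h/3 = 2 × 3.26/3 = 2.17333 m below the apex, so the centroid depth is h_c = 1.83 + 2.17333 = 4.00333 m.
A = ½ × 3.1 × 3.26 = 5.053 m².
Resultant F = γ·h_c·A = 7.74009 × 4.00333 × 5.053 = 156.573 kN.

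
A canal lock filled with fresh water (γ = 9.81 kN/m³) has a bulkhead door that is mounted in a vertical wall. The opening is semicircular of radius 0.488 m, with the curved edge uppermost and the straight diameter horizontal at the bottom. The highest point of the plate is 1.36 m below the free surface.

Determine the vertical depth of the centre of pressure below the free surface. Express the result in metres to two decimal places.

γ = 9.81 kN/m³.
The centroid lies 4r/(3π) = 0.207114 m above the diameter, so r − 4r/(3π) = 0.488 − 0.207114 = 0.280886 m below the topmost point, so the centroid depth is h_c = 1.36 + 0.280886 = 1.64089 m.
A = πr²/2 = π × 0.488²/2 = 0.374076 m².
Resultant F = γ·h_c·A = 9.81 × 1.64089 × 0.374076 = 6.02155 kN.
I_c = (π/8 − 8/(9π))·r⁴ = 0.109757 × 0.488⁴ = 0.0062246 m⁴.
Centre of pressure: y_p = y_c + I_c/(y_c·A) = 1.64089 + 0.0062246/(1.64089 × 0.374076) = 1.64089 + 0.0101408 = 1.65103 m along the plane.

h_p = 1.65 m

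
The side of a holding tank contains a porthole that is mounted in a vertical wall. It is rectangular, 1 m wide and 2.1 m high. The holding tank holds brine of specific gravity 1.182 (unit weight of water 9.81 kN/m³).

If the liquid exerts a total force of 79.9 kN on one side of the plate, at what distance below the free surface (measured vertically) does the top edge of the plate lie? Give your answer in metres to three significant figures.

d_top ≈ 2.23 m

γ = 1.182 × 9.81 = 11.59542 kN/m³.
A = 1 × 2.1 = 2.1 m².
From F = γ·h_c·A, the centroid depth is h_c = 79.9/(11.59542 × 2.1) = 3.28126 m.
The centroid lies 2.1/2 = 1.05 m below the top edge, so the top edge sits at h_top = 3.28126 − 1.05 = 2.23126 m below the surface.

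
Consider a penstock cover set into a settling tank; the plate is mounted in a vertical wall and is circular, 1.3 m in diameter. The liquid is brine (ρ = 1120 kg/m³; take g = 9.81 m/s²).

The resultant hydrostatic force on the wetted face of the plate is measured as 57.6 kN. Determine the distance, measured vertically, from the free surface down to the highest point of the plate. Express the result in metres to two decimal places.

γ = ρg = 1120 × 9.81 / 1000 = 10.9872 kN/m³.
A = π(0.65)² = 1.32732 m².
From F = γ·h_c·A, the centroid depth is h_c = 57.6/(10.9872 × 1.32732) = 3.94966 m.
The centroid is at the centre, 0.65 m below the top of the plate, so the highest point sits at h_top = 3.94966 − 0.65 = 3.29966 m below the surface.

d_top ≈ 3.30 m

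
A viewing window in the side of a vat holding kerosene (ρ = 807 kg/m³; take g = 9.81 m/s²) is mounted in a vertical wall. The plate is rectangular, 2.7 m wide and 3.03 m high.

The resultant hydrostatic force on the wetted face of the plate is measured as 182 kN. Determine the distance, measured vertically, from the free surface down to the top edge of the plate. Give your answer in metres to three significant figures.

d_top ≈ 1.30 m

γ = ρg = 807 × 9.81 / 1000 = 7.91667 kN/m³.
A = 2.7 × 3.03 = 8.181 m².
From F = γ·h_c·A, the centroid depth is h_c = 182/(7.91667 × 8.181) = 2.8101 m.
The centroid lies 3.03/2 = 1.515 m below the top edge, so the top edge sits at h_top = 2.8101 − 1.515 = 1.2951 m below the surface.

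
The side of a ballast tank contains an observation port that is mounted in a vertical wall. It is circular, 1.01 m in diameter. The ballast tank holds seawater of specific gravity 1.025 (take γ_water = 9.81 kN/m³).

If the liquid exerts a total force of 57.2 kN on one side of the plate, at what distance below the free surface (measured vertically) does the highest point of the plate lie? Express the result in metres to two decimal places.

γ = 1.025 × 9.81 = 10.05525 kN/m³.
A = π(0.505)² = 0.801185 m².
From F = γ·h_c·A, the centroid depth is h_c = 57.2/(10.05525 × 0.801185) = 7.1002 m.
The centroid is at the centre, 0.505 m below the top of the plate, so the highest point sits at h_top = 7.1002 − 0.505 = 6.5952 m below the surface.

d_top ≈ 6.60 m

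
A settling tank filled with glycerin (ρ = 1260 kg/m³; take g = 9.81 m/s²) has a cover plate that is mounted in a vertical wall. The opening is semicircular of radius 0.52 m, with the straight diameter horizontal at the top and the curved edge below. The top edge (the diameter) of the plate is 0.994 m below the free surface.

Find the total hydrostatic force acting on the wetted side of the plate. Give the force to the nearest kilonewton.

F ≈ 6 kN

γ = ρg = 1260 × 9.81 / 1000 = 12.3606 kN/m³.
The centroid of a semicircle lies 4r/(3π) = 0.220695 m from the diameter, here below the top edge, so the centroid depth is h_c = 0.994 + 0.220695 = 1.2147 m.
A = πr²/2 = π × 0.52²/2 = 0.424743 m².
Resultant F = γ·h_c·A = 12.3606 × 1.2147 × 0.424743 = 6.37727 kN.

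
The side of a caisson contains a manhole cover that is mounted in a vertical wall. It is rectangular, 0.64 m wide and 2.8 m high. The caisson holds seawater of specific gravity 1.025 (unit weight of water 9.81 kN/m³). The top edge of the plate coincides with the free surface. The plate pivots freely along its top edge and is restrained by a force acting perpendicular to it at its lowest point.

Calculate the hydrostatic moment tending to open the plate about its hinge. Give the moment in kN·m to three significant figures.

M ≈ 47.1 kN·m

γ = 1.025 × 9.81 = 10.05525 kN/m³.
The centroid lies 2.8/2 = 1.4 m below the top edge, so the centroid depth is h_c = 1.4 m.
A = 0.64 × 2.8 = 1.792 m².
Resultant F = γ·h_c·A = 10.05525 × 1.4 × 1.792 = 25.2266 kN.
I_c = b·h³/12 = 0.64 × 2.8³/12 = 1.17077 m⁴.
Centre of pressure: y_p = y_c + I_c/(y_c·A) = 1.4 + 1.17077/(1.4 × 1.792) = 1.4 + 0.466665 = 1.86666 m along the plane.
The resultant acts 1.4 + 0.466665 = 1.86666 m (along the plate) below the hinge at the top edge, so the moment about the hinge is M = F × 1.86666 = 25.2266 × 1.86666 = 47.0895 kN·m.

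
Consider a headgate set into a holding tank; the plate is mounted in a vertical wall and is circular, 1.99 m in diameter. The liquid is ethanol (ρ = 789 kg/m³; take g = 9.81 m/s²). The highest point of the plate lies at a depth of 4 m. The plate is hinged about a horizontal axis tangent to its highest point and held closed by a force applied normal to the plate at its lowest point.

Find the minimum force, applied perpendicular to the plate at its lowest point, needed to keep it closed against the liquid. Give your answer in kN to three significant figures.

P ≈ 63.1 kN

γ = ρg = 789 × 9.81 / 1000 = 7.74009 kN/m³.
The centroid is at the centre, 0.995 m below the top of the plate, so the centroid depth is h_c = 4 + 0.995 = 4.995 m.
A = π(0.995)² = 3.11026 m².
Resultant F = γ·h_c·A = 7.74009 × 4.995 × 3.11026 = 120.248 kN.
I_c = πr⁴/4 = π × 0.995⁴/4 = 0.769808 m⁴.
Centre of pressure: y_p = y_c + I_c/(y_c·A) = 4.995 + 0.769808/(4.995 × 3.11026) = 4.995 + 0.0495508 = 5.04455 m along the plane.
The resultant acts 0.995 + 0.0495508 = 1.04455 m (along the plate) below the hinge at the top edge, so the moment about the hinge is M = F × 1.04455 = 120.248 × 1.04455 = 125.605 kN·m.
A normal force at the bottom, 1.99 m from the hinge, must supply this moment: P = 125.605/1.99 = 63.1181 kN.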